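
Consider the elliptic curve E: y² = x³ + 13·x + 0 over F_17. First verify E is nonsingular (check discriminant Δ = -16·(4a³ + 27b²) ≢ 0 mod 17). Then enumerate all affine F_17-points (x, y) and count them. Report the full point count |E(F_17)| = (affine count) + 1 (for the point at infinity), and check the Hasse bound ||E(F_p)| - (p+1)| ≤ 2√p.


Affine points = {(0, 0), (2, 0), (3, 7), (3, 10), (7, 3), (7, 14), (8, 2), (8, 15), (9, 8), (9, 9), (10, 5), (10, 12), (14, 6), (14, 11), (15, 0)}; affine count = 15; |E(F_17)| = 16.

Discriminant check: Δ ∝ 4a³ + 27b² = 4·13³ + 27·0² = 4·2197 + 27·0 ≡ 16 (mod 17). Nonzero ⇒ E is nonsingular.
For each x ∈ F_17, compute rhs = x³ + 13·x + 0 mod 17, then count y ∈ F_17 with y² ≡ rhs.
  x = 0: rhs = 0, matching y values: 0 (1 points).
  x = 1: rhs = 14, matching y values: none (0 points).
  x = 2: rhs = 0, matching y values: 0 (1 points).
  x = 3: rhs = 15, matching y values: 7, 10 (2 points).
  x = 4: rhs = 14, matching y values: none (0 points).
  x = 5: rhs = 3, matching y values: none (0 points).
  x = 6: rhs = 5, matching y values: none (0 points).
  x = 7: rhs = 9, matching y values: 3, 14 (2 points).
  x = 8: rhs = 4, matching y values: 2, 15 (2 points).
  x = 9: rhs = 13, matching y values: 8, 9 (2 points).
  x = 10: rhs = 8, matching y values: 5, 12 (2 points).
  x = 11: rhs = 12, matching y values: none (0 points).
  x = 12: rhs = 14, matching y values: none (0 points).
  x = 13: rhs = 3, matching y values: none (0 points).
  x = 14: rhs = 2, matching y values: 6, 11 (2 points).
  x = 15: rhs = 0, matching y values: 0 (1 points).
  x = 16: rhs = 3, matching y values: none (0 points).
Total affine count: 15.
Full point count |E(F_17)| = 15 + 1 = 16.
Hasse bound: |16 − (17+1)| = |-2| = 2 ≤ 2√17 ≈ 8.2462 ✓.


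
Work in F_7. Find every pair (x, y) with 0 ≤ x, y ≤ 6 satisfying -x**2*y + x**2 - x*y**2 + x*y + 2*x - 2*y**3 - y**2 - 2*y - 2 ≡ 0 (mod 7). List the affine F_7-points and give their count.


Affine F_7-points: {(0, 1), (0, 4), (0, 5), (1, 3), (3, 2), (4, 2), (4, 3), (6, 4), (6, 5)}; count = 9.

For each of the 49 pairs (x, y) ∈ F_7², evaluate f(x, y) mod 7. Record the zeros.
  x = 0: [0↦5, 1↦0, 2↦2, 3↦6, 4↦0, 5↦0, 6↦1]  zeros at y ∈ {1, 4, 5}
  x = 1: [0↦1, 1↦2, 2↦1, 3↦0, 4↦1, 5↦6, 6↦3]  zeros at y ∈ {3}
  x = 2: [0↦6, 1↦4, 2↦5, 3↦4, 4↦3, 5↦4, 6↦2]  zeros at y ∈ ∅
  x = 3: [0↦6, 1↦6, 2↦0, 3↦4, 4↦6, 5↦1, 6↦5]  zeros at y ∈ {2}
  x = 4: [0↦1, 1↦1, 2↦0, 3↦0, 4↦3, 5↦4, 6↦5]  zeros at y ∈ {2, 3}
  x = 5: [0↦5, 1↦3, 2↦5, 3↦6, 4↦1, 5↦6, 6↦2]  zeros at y ∈ ∅
  x = 6: [0↦4, 1↦5, 2↦1, 3↦1, 4↦0, 5↦0, 6↦3]  zeros at y ∈ {4, 5}
Collecting zeros: affine points = {(0, 1), (0, 4), (0, 5), (1, 3), (3, 2), (4, 2), (4, 3), (6, 4), (6, 5)}.
Total count |C(F_7)_aff| = 9.


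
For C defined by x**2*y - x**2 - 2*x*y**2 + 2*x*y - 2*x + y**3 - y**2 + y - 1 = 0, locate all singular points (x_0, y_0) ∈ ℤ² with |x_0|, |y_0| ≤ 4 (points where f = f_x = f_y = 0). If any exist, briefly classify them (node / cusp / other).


Singular points: {(-1, 0)}; classification: node.

Compute partial derivatives:
  f_x = 2*x*y - 2*x - 2*y**2 + 2*y - 2.
  f_y = x**2 - 4*x*y + 2*x + 3*y**2 - 2*y + 1.
Scan x_0 ∈ {−4, ..., 4}. For each x_0, f_y(x_0, y) is a polynomial in y; find its integer roots y ∈ {−4, ..., 4}, then test f_x and f at those candidates.
  x = -4: f_y(-4, y) = 3*y**2 + 14*y + 9; no integer root y with |y| ≤ 4.
  x = -3: f_y(-3, y) = 3*y**2 + 10*y + 4; no integer root y with |y| ≤ 4.
  x = -2: f_y(-2, y) = 3*y**2 + 6*y + 1; no integer root y with |y| ≤ 4.
  x = -1: f_y(-1, y) = 3*y**2 + 2*y; vanishes at y ∈ {0}. (-1, 0): f_x = 0, f = 0 — SINGULAR.
  x = 0: f_y(0, y) = 3*y**2 - 2*y + 1; no integer root y with |y| ≤ 4.
  x = 1: f_y(1, y) = 3*y**2 - 6*y + 4; no integer root y with |y| ≤ 4.
  x = 2: f_y(2, y) = 3*y**2 - 10*y + 9; no integer root y with |y| ≤ 4.
  x = 3: f_y(3, y) = 3*y**2 - 14*y + 16; vanishes at y ∈ {2}. (3, 2): f_x = 0 but f = -4 ≠ 0.
  x = 4: f_y(4, y) = 3*y**2 - 18*y + 25; no integer root y with |y| ≤ 4.
Only singular point on the grid: (-1, 0).
Classify: substitute x = -1 + u, y = 0 + v and expand: f = u**2*v - u**2 - 2*u*v**2 + v**3 + v**2.
No constant or linear terms (consistent with a singular point). Quadratic part: -u**2 + v**2. Cubic part: u**2*v - 2*u*v**2 + v**3.
The quadratic part v**2 - u**2 = (v − u)(v + u) splits into two distinct linear factors, so there are two distinct tangent lines y − 0 = ±(x − -1) — this is a node (ordinary double point).
Classification: node.


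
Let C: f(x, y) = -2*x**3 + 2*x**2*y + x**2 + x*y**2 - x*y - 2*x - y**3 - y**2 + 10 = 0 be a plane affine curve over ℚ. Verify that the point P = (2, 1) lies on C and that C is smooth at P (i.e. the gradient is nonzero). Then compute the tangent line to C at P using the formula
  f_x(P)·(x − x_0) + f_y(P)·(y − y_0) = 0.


Tangent line at P: -14*x + 5*y + 23 = 0.

Step 1: f(2, 1) = 0, so P lies on C.
Step 2: partial derivatives
  f_x(x, y) = -6*x**2 + 4*x*y + 2*x + y**2 - y - 2, f_y(x, y) = 2*x**2 + 2*x*y - x - 3*y**2 - 2*y.
  f_x(P) = -14, f_y(P) = 5 (gradient nonzero, so P is smooth).
Step 3: tangent line at P: -14·(x − 2) + 5·(y − 1) = 0.
Expanding: -14*x + 5*y + 23 = 0.


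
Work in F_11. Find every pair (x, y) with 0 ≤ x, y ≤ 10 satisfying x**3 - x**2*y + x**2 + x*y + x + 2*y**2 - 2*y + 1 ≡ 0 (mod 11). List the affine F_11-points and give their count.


Affine F_11-points: {(1, 5), (1, 7), (4, 9), (7, 3), (7, 8), (8, 3), (8, 4), (9, 1), (9, 3), (10, 0), (10, 2)}; count = 11.

For each of the 121 pairs (x, y) ∈ F_11², evaluate f(x, y) mod 11. Record the zeros.
  x = 0: [0↦1, 1↦1, 2↦5, 3↦2, 4↦3, 5↦8, 6↦6, 7↦8, 8↦3, 9↦2, 10↦5]  zeros at y ∈ ∅
  x = 1: [0↦4, 1↦4, 2↦8, 3↦5, 4↦6, 5↦0, 6↦9, 7↦0, 8↦6, 9↦5, 10↦8]  zeros at y ∈ {5, 7}
  x = 2: [0↦4, 1↦2, 2↦4, 3↦10, 4↦9, 5↦1, 6↦8, 7↦8, 8↦1, 9↦9, 10↦10]  zeros at y ∈ ∅
  x = 3: [0↦7, 1↦1, 2↦10, 3↦1, 4↦7, 5↦6, 6↦9, 7↦5, 8↦5, 9↦9, 10↦6]  zeros at y ∈ ∅
  x = 4: [0↦8, 1↦7, 2↦10, 3↦6, 4↦6, 5↦10, 6↦7, 7↦8, 8↦2, 9↦0, 10↦2]  zeros at y ∈ {9}
  x = 5: [0↦2, 1↦4, 2↦10, 3↦9, 4↦1, 5↦8, 6↦8, 7↦1, 8↦9, 9↦10, 10↦4]  zeros at y ∈ ∅
  x = 6: [0↦6, 1↦9, 2↦5, 3↦5, 4↦9, 5↦6, 6↦7, 7↦1, 8↦10, 9↦1, 10↦7]  zeros at y ∈ ∅
  x = 7: [0↦4, 1↦6, 2↦1, 3↦0, 4↦3, 5↦10, 6↦10, 7↦3, 8↦0, 9↦1, 10↦6]  zeros at y ∈ {3, 8}
  x = 8: [0↦2, 1↦1, 2↦4, 3↦0, 4↦0, 5↦4, 6↦1, 7↦2, 8↦7, 9↦5, 10↦7]  zeros at y ∈ {3, 4}
  x = 9: [0↦6, 1↦0, 2↦9, 3↦0, 4↦6, 5↦5, 6↦8, 7↦4, 8↦4, 9↦8, 10↦5]  zeros at y ∈ {1, 3}
  x = 10: [0↦0, 1↦9, 2↦0, 3↦6, 4↦5, 5↦8, 6↦4, 7↦4, 8↦8, 9↦5, 10↦6]  zeros at y ∈ {0, 2}
Collecting zeros: affine points = {(1, 5), (1, 7), (4, 9), (7, 3), (7, 8), (8, 3), (8, 4), (9, 1), (9, 3), (10, 0), (10, 2)}.
Total count |C(F_11)_aff| = 11.


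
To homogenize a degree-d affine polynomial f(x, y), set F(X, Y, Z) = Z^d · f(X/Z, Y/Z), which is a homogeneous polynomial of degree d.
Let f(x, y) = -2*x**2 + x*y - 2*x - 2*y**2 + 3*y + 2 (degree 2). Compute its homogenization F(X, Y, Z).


F(X, Y, Z) = -2*X**2 + X*Y - 2*X*Z - 2*Y**2 + 3*Y*Z + 2*Z**2

deg(f) = 2.
Substitute x = X/Z, y = Y/Z into f, then multiply by Z^2.
  monomial -2·x^2·y^0 ↦ -2·X^2·Y^0·Z^0.
  monomial 1·x^1·y^1 ↦ 1·X^1·Y^1·Z^0.
  monomial -2·x^1·y^0 ↦ -2·X^1·Y^0·Z^1.
  monomial -2·x^0·y^2 ↦ -2·X^0·Y^2·Z^0.
  monomial 3·x^0·y^1 ↦ 3·X^0·Y^1·Z^1.
  monomial 2·x^0·y^0 ↦ 2·X^0·Y^0·Z^2.
Collecting: F(X, Y, Z) = -2*X**2 + X*Y - 2*X*Z - 2*Y**2 + 3*Y*Z + 2*Z**2.


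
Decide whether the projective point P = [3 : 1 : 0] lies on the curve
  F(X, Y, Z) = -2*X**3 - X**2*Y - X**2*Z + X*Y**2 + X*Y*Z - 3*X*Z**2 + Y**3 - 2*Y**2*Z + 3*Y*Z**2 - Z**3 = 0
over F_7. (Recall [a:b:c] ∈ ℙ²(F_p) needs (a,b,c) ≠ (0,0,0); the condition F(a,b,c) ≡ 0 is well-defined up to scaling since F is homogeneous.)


F(3,1,0) ≡ 4 (mod 7); P is NOT on the curve.

Evaluate F(3, 1, 0) term-by-term (mod 7).
  -2*X**3 ↦ -2·27·1·1 = -54
  -X**2*Y ↦ -1·9·1·1 = -9
  -X**2*Z ↦ -1·9·1·0 = 0
  X*Y**2 ↦ 1·3·1·1 = 3
  X*Y*Z ↦ 1·3·1·0 = 0
  -3*X*Z**2 ↦ -3·3·1·0 = 0
  Y**3 ↦ 1·1·1·1 = 1
  -2*Y**2*Z ↦ -2·1·1·0 = 0
  3*Y*Z**2 ↦ 3·1·1·0 = 0
  -Z**3 ↦ -1·1·1·0 = 0
Sum: F(3, 1, 0) = (-54) + (-9) + (0) + (3) + (0) + (0) + (1) + (0) + (0) + (0) = -59.
Reducing mod 7: -59 ≡ 4 (mod 7).
Since F(a, b, c) ≡ 4 ≠ 0 (mod 7), P does NOT lie on the curve.


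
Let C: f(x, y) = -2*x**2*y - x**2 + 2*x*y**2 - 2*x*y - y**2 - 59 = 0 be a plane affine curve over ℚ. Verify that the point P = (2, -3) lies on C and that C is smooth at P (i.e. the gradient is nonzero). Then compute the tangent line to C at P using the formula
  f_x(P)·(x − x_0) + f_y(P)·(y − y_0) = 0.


Tangent line at P: 44*x - 30*y - 178 = 0.

Step 1: f(2, -3) = 0, so P lies on C.
Step 2: partial derivatives
  f_x(x, y) = -4*x*y - 2*x + 2*y**2 - 2*y, f_y(x, y) = -2*x**2 + 4*x*y - 2*x - 2*y.
  f_x(P) = 44, f_y(P) = -30 (gradient nonzero, so P is smooth).
Step 3: tangent line at P: 44·(x − 2) + -30·(y − -3) = 0.
Expanding: 44*x - 30*y - 178 = 0.


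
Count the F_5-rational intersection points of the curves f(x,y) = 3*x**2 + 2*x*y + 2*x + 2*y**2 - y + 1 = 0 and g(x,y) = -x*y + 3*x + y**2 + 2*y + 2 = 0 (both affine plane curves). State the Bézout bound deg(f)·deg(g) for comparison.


Common zeros: ∅; count = 0; Bézout bound = 4.

deg(f) = 2, deg(g) = 2, so Bézout bound = 4.
Scan x ∈ F_5. For each x, list the y ∈ F_5 with f(x, y) ≡ 0 and those with g(x, y) ≡ 0 (mod 5); the common zeros in that column are the intersection.
  x = 0: f ≡ 0 at y ∈ ∅; g ≡ 0 at y ∈ {1, 2}; common: ∅.
  x = 1: f ≡ 0 at y ∈ ∅; g ≡ 0 at y ∈ {0, 4}; common: ∅.
  x = 2: f ≡ 0 at y ∈ ∅; g ≡ 0 at y ∈ ∅; common: ∅.
  x = 3: f ≡ 0 at y ∈ ∅; g ≡ 0 at y ∈ ∅; common: ∅.
  x = 4: f ≡ 0 at y ∈ ∅; g ≡ 0 at y ∈ ∅; common: ∅.
Collecting: common zeros = ∅, so the count is 0.
Comparison with the Bézout bound: 0 ≤ 4 = deg(f)·deg(g), as expected for curves with no common component (the affine F_5-count falls short of the bound because intersections may lie at infinity, over extension fields, or carry multiplicity).


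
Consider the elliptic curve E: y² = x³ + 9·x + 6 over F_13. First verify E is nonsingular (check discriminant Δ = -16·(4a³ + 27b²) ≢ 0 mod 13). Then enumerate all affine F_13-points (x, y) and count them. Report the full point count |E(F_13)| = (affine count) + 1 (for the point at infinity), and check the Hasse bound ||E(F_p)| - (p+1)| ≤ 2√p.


Affine points = {(1, 4), (1, 9), (6, 4), (6, 9), (7, 3), (7, 10), (9, 6), (9, 7), (10, 2), (10, 11), (12, 3), (12, 10)}; affine count = 12; |E(F_13)| = 13.

Discriminant check: Δ ∝ 4a³ + 27b² = 4·9³ + 27·6² = 4·729 + 27·36 ≡ 1 (mod 13). Nonzero ⇒ E is nonsingular.
For each x ∈ F_13, compute rhs = x³ + 9·x + 6 mod 13, then count y ∈ F_13 with y² ≡ rhs.
  x = 0: rhs = 6, matching y values: none (0 points).
  x = 1: rhs = 3, matching y values: 4, 9 (2 points).
  x = 2: rhs = 6, matching y values: none (0 points).
  x = 3: rhs = 8, matching y values: none (0 points).
  x = 4: rhs = 2, matching y values: none (0 points).
  x = 5: rhs = 7, matching y values: none (0 points).
  x = 6: rhs = 3, matching y values: 4, 9 (2 points).
  x = 7: rhs = 9, matching y values: 3, 10 (2 points).
  x = 8: rhs = 5, matching y values: none (0 points).
  x = 9: rhs = 10, matching y values: 6, 7 (2 points).
  x = 10: rhs = 4, matching y values: 2, 11 (2 points).
  x = 11: rhs = 6, matching y values: none (0 points).
  x = 12: rhs = 9, matching y values: 3, 10 (2 points).
Total affine count: 12.
Full point count |E(F_13)| = 12 + 1 = 13.
Hasse bound: |13 − (13+1)| = |-1| = 1 ≤ 2√13 ≈ 7.2111 ✓.


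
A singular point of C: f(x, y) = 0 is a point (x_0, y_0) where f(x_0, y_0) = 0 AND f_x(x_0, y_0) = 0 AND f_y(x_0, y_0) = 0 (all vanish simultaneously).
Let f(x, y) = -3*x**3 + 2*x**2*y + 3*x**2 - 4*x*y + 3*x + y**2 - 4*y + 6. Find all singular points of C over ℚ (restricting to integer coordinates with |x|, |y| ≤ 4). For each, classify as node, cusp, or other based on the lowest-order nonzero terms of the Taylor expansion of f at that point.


Singular points: {(1, 3)}; classification: cusp.

Compute partial derivatives:
  f_x = -9*x**2 + 4*x*y + 6*x - 4*y + 3.
  f_y = 2*x**2 - 4*x + 2*y - 4.
Scan x_0 ∈ {−4, ..., 4}. For each x_0, f_y(x_0, y) is a polynomial in y; find its integer roots y ∈ {−4, ..., 4}, then test f_x and f at those candidates.
  x = -4: f_y(-4, y) = 2*y + 44; no integer root y with |y| ≤ 4.
  x = -3: f_y(-3, y) = 2*y + 26; no integer root y with |y| ≤ 4.
  x = -2: f_y(-2, y) = 2*y + 12; no integer root y with |y| ≤ 4.
  x = -1: f_y(-1, y) = 2*y + 2; vanishes at y ∈ {-1}. (-1, -1): f_x = -4 ≠ 0.
  x = 0: f_y(0, y) = 2*y - 4; vanishes at y ∈ {2}. (0, 2): f_x = -5 ≠ 0.
  x = 1: f_y(1, y) = 2*y - 6; vanishes at y ∈ {3}. (1, 3): f_x = 0, f = 0 — SINGULAR.
  x = 2: f_y(2, y) = 2*y - 4; vanishes at y ∈ {2}. (2, 2): f_x = -13 ≠ 0.
  x = 3: f_y(3, y) = 2*y + 2; vanishes at y ∈ {-1}. (3, -1): f_x = -68 ≠ 0.
  x = 4: f_y(4, y) = 2*y + 12; no integer root y with |y| ≤ 4.
Only singular point on the grid: (1, 3).
Classify: substitute x = 1 + u, y = 3 + v and expand: f = -3*u**3 + 2*u**2*v + v**2.
No constant or linear terms (consistent with a singular point). Quadratic part: v**2. Cubic part: -3*u**3 + 2*u**2*v.
The quadratic part v**2 is a perfect square, so there is a single (double) tangent line v = 0, i.e. y = 3. Restricting the cubic part to that line (v = 0) leaves -3*u**3 ≠ 0, so f is not divisible by v and the branch is v² ≈ 3*u**3 to lowest order — this is a cusp.
Classification: cusp.


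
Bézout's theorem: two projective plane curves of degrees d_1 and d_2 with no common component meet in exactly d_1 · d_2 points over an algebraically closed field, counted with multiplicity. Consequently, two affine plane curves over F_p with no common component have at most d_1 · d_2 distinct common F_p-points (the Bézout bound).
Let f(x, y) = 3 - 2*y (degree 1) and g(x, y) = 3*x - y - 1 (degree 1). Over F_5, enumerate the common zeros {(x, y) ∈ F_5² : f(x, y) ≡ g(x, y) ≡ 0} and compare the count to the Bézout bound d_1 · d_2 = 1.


Common zeros: {(0, 4)}; count = 1; Bézout bound = 1.

deg(f) = 1, deg(g) = 1, so Bézout bound = 1.
Scan x ∈ F_5. For each x, list the y ∈ F_5 with f(x, y) ≡ 0 and those with g(x, y) ≡ 0 (mod 5); the common zeros in that column are the intersection.
  x = 0: f ≡ 0 at y ∈ {4}; g ≡ 0 at y ∈ {4}; common: {4}.
  x = 1: f ≡ 0 at y ∈ {4}; g ≡ 0 at y ∈ {2}; common: ∅.
  x = 2: f ≡ 0 at y ∈ {4}; g ≡ 0 at y ∈ {0}; common: ∅.
  x = 3: f ≡ 0 at y ∈ {4}; g ≡ 0 at y ∈ {3}; common: ∅.
  x = 4: f ≡ 0 at y ∈ {4}; g ≡ 0 at y ∈ {1}; common: ∅.
Collecting: common zeros = {(0, 4)}, so the count is 1.
Comparison with the Bézout bound: 1 ≤ 1 = deg(f)·deg(g), as expected for curves with no common component (the bound is attained).


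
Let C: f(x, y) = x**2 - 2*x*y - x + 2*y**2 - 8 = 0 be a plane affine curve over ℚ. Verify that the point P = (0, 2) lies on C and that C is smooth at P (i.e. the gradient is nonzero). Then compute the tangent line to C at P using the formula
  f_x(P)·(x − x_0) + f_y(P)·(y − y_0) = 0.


Tangent line at P: -5*x + 8*y - 16 = 0.

Step 1: f(0, 2) = 0, so P lies on C.
Step 2: partial derivatives
  f_x(x, y) = 2*x - 2*y - 1, f_y(x, y) = -2*x + 4*y.
  f_x(P) = -5, f_y(P) = 8 (gradient nonzero, so P is smooth).
Step 3: tangent line at P: -5·(x − 0) + 8·(y − 2) = 0.
Expanding: -5*x + 8*y - 16 = 0.


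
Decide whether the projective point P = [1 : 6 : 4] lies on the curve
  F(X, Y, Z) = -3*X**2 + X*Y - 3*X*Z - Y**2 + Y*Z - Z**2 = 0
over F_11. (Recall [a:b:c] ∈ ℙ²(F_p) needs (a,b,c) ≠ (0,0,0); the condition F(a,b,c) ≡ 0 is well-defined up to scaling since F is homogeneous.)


F(1,6,4) ≡ 7 (mod 11); P is NOT on the curve.

Evaluate F(1, 6, 4) term-by-term (mod 11).
  -3*X**2 ↦ -3·1·1·1 = -3
  X*Y ↦ 1·1·6·1 = 6
  -3*X*Z ↦ -3·1·1·4 = -12
  -Y**2 ↦ -1·1·36·1 = -36
  Y*Z ↦ 1·1·6·4 = 24
  -Z**2 ↦ -1·1·1·16 = -16
Sum: F(1, 6, 4) = (-3) + (6) + (-12) + (-36) + (24) + (-16) = -37.
Reducing mod 11: -37 ≡ 7 (mod 11).
Since F(a, b, c) ≡ 7 ≠ 0 (mod 11), P does NOT lie on the curve.


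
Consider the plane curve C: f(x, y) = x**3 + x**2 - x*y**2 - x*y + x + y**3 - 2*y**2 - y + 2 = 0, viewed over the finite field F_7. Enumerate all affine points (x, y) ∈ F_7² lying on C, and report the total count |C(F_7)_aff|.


Affine F_7-points: {(0, 1), (0, 2), (0, 6), (2, 6), (3, 2), (3, 5), (4, 6), (5, 5), (6, 4)}; count = 9.

For each of the 49 pairs (x, y) ∈ F_7², evaluate f(x, y) mod 7. Record the zeros.
  x = 0: [0↦2, 1↦0, 2↦0, 3↦1, 4↦2, 5↦2, 6↦0]  zeros at y ∈ {1, 2, 6}
  x = 1: [0↦5, 1↦1, 2↦4, 3↦6, 4↦6, 5↦3, 6↦3]  zeros at y ∈ ∅
  x = 2: [0↦2, 1↦3, 2↦2, 3↦5, 4↦4, 5↦5, 6↦0]  zeros at y ∈ {6}
  x = 3: [0↦6, 1↦5, 2↦0, 3↦4, 4↦2, 5↦0, 6↦4]  zeros at y ∈ {2, 5}
  x = 4: [0↦2, 1↦6, 2↦4, 3↦2, 4↦6, 5↦1, 6↦0]  zeros at y ∈ {6}
  x = 5: [0↦3, 1↦5, 2↦6, 3↦5, 4↦1, 5↦0, 6↦1]  zeros at y ∈ {5}
  x = 6: [0↦1, 1↦1, 2↦5, 3↦5, 4↦0, 5↦3, 6↦6]  zeros at y ∈ {4}
Collecting zeros: affine points = {(0, 1), (0, 2), (0, 6), (2, 6), (3, 2), (3, 5), (4, 6), (5, 5), (6, 4)}.
Total count |C(F_7)_aff| = 9.


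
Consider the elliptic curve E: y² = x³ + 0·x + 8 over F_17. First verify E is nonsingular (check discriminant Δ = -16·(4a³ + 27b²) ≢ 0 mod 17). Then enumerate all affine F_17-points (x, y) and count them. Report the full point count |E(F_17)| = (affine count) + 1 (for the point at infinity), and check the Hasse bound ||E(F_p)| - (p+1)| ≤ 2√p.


Affine points = {(0, 5), (0, 12), (1, 3), (1, 14), (2, 4), (2, 13), (3, 1), (3, 16), (4, 2), (4, 15), (11, 8), (11, 9), (12, 6), (12, 11), (14, 7), (14, 10), (15, 0)}; affine count = 17; |E(F_17)| = 18.

Discriminant check: Δ ∝ 4a³ + 27b² = 4·0³ + 27·8² = 4·0 + 27·64 ≡ 11 (mod 17). Nonzero ⇒ E is nonsingular.
For each x ∈ F_17, compute rhs = x³ + 0·x + 8 mod 17, then count y ∈ F_17 with y² ≡ rhs.
  x = 0: rhs = 8, matching y values: 5, 12 (2 points).
  x = 1: rhs = 9, matching y values: 3, 14 (2 points).
  x = 2: rhs = 16, matching y values: 4, 13 (2 points).
  x = 3: rhs = 1, matching y values: 1, 16 (2 points).
  x = 4: rhs = 4, matching y values: 2, 15 (2 points).
  x = 5: rhs = 14, matching y values: none (0 points).
  x = 6: rhs = 3, matching y values: none (0 points).
  x = 7: rhs = 11, matching y values: none (0 points).
  x = 8: rhs = 10, matching y values: none (0 points).
  x = 9: rhs = 6, matching y values: none (0 points).
  x = 10: rhs = 5, matching y values: none (0 points).
  x = 11: rhs = 13, matching y values: 8, 9 (2 points).
  x = 12: rhs = 2, matching y values: 6, 11 (2 points).
  x = 13: rhs = 12, matching y values: none (0 points).
  x = 14: rhs = 15, matching y values: 7, 10 (2 points).
  x = 15: rhs = 0, matching y values: 0 (1 points).
  x = 16: rhs = 7, matching y values: none (0 points).
Total affine count: 17.
Full point count |E(F_17)| = 17 + 1 = 18.
Hasse bound: |18 − (17+1)| = |0| = 0 ≤ 2√17 ≈ 8.2462 ✓.


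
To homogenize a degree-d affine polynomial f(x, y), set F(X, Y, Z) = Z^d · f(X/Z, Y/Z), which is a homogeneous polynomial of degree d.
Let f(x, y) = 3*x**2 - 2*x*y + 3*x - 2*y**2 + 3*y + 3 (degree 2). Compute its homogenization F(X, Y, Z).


F(X, Y, Z) = 3*X**2 - 2*X*Y + 3*X*Z - 2*Y**2 + 3*Y*Z + 3*Z**2

deg(f) = 2.
Substitute x = X/Z, y = Y/Z into f, then multiply by Z^2.
  monomial 3·x^2·y^0 ↦ 3·X^2·Y^0·Z^0.
  monomial -2·x^1·y^1 ↦ -2·X^1·Y^1·Z^0.
  monomial 3·x^1·y^0 ↦ 3·X^1·Y^0·Z^1.
  monomial -2·x^0·y^2 ↦ -2·X^0·Y^2·Z^0.
  monomial 3·x^0·y^1 ↦ 3·X^0·Y^1·Z^1.
  monomial 3·x^0·y^0 ↦ 3·X^0·Y^0·Z^2.
Collecting: F(X, Y, Z) = 3*X**2 - 2*X*Y + 3*X*Z - 2*Y**2 + 3*Y*Z + 3*Z**2.


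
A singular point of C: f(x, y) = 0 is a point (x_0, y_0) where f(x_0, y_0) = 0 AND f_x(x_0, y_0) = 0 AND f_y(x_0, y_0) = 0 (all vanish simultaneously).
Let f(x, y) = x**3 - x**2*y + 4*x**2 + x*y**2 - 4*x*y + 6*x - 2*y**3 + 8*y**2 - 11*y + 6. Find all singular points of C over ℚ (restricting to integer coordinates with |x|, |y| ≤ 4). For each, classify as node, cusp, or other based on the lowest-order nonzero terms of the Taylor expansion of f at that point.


Singular points: {(-1, 1)}; classification: cusp.

Compute partial derivatives:
  f_x = 3*x**2 - 2*x*y + 8*x + y**2 - 4*y + 6.
  f_y = -x**2 + 2*x*y - 4*x - 6*y**2 + 16*y - 11.
Scan x_0 ∈ {−4, ..., 4}. For each x_0, f_y(x_0, y) is a polynomial in y; find its integer roots y ∈ {−4, ..., 4}, then test f_x and f at those candidates.
  x = -4: f_y(-4, y) = -6*y**2 + 8*y - 11; no integer root y with |y| ≤ 4.
  x = -3: f_y(-3, y) = -6*y**2 + 10*y - 8; no integer root y with |y| ≤ 4.
  x = -2: f_y(-2, y) = -6*y**2 + 12*y - 7; no integer root y with |y| ≤ 4.
  x = -1: f_y(-1, y) = -6*y**2 + 14*y - 8; vanishes at y ∈ {1}. (-1, 1): f_x = 0, f = 0 — SINGULAR.
  x = 0: f_y(0, y) = -6*y**2 + 16*y - 11; no integer root y with |y| ≤ 4.
  x = 1: f_y(1, y) = -6*y**2 + 18*y - 16; no integer root y with |y| ≤ 4.
  x = 2: f_y(2, y) = -6*y**2 + 20*y - 23; no integer root y with |y| ≤ 4.
  x = 3: f_y(3, y) = -6*y**2 + 22*y - 32; no integer root y with |y| ≤ 4.
  x = 4: f_y(4, y) = -6*y**2 + 24*y - 43; no integer root y with |y| ≤ 4.
Only singular point on the grid: (-1, 1).
Classify: substitute x = -1 + u, y = 1 + v and expand: f = u**3 - u**2*v + u*v**2 - 2*v**3 + v**2.
No constant or linear terms (consistent with a singular point). Quadratic part: v**2. Cubic part: u**3 - u**2*v + u*v**2 - 2*v**3.
The quadratic part v**2 is a perfect square, so there is a single (double) tangent line v = 0, i.e. y = 1. Restricting the cubic part to that line (v = 0) leaves u**3 ≠ 0, so f is not divisible by v and the branch is v² ≈ -u**3 to lowest order — this is a cusp.
Classification: cusp.


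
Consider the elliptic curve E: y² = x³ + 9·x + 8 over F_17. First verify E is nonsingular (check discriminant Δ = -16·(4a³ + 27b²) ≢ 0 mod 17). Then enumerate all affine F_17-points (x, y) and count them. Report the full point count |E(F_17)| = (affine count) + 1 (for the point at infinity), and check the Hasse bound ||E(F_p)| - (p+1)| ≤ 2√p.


Affine points = {(0, 5), (0, 12), (1, 1), (1, 16), (2, 0), (5, 5), (5, 12), (9, 6), (9, 11), (12, 5), (12, 12), (15, 4), (15, 13), (16, 7), (16, 10)}; affine count = 15; |E(F_17)| = 16.

Discriminant check: Δ ∝ 4a³ + 27b² = 4·9³ + 27·8² = 4·729 + 27·64 ≡ 3 (mod 17). Nonzero ⇒ E is nonsingular.
For each x ∈ F_17, compute rhs = x³ + 9·x + 8 mod 17, then count y ∈ F_17 with y² ≡ rhs.
  x = 0: rhs = 8, matching y values: 5, 12 (2 points).
  x = 1: rhs = 1, matching y values: 1, 16 (2 points).
  x = 2: rhs = 0, matching y values: 0 (1 points).
  x = 3: rhs = 11, matching y values: none (0 points).
  x = 4: rhs = 6, matching y values: none (0 points).
  x = 5: rhs = 8, matching y values: 5, 12 (2 points).
  x = 6: rhs = 6, matching y values: none (0 points).
  x = 7: rhs = 6, matching y values: none (0 points).
  x = 8: rhs = 14, matching y values: none (0 points).
  x = 9: rhs = 2, matching y values: 6, 11 (2 points).
  x = 10: rhs = 10, matching y values: none (0 points).
  x = 11: rhs = 10, matching y values: none (0 points).
  x = 12: rhs = 8, matching y values: 5, 12 (2 points).
  x = 13: rhs = 10, matching y values: none (0 points).
  x = 14: rhs = 5, matching y values: none (0 points).
  x = 15: rhs = 16, matching y values: 4, 13 (2 points).
  x = 16: rhs = 15, matching y values: 7, 10 (2 points).
Total affine count: 15.
Full point count |E(F_17)| = 15 + 1 = 16.
Hasse bound: |16 − (17+1)| = |-2| = 2 ≤ 2√17 ≈ 8.2462 ✓.


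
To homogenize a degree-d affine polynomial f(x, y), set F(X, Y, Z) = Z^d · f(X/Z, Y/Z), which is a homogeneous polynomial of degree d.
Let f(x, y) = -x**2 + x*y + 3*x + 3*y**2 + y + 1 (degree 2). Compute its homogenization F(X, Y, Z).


F(X, Y, Z) = -X**2 + X*Y + 3*X*Z + 3*Y**2 + Y*Z + Z**2

deg(f) = 2.
Substitute x = X/Z, y = Y/Z into f, then multiply by Z^2.
  monomial -1·x^2·y^0 ↦ -1·X^2·Y^0·Z^0.
  monomial 1·x^1·y^1 ↦ 1·X^1·Y^1·Z^0.
  monomial 3·x^1·y^0 ↦ 3·X^1·Y^0·Z^1.
  monomial 3·x^0·y^2 ↦ 3·X^0·Y^2·Z^0.
  monomial 1·x^0·y^1 ↦ 1·X^0·Y^1·Z^1.
  monomial 1·x^0·y^0 ↦ 1·X^0·Y^0·Z^2.
Collecting: F(X, Y, Z) = -X**2 + X*Y + 3*X*Z + 3*Y**2 + Y*Z + Z**2.


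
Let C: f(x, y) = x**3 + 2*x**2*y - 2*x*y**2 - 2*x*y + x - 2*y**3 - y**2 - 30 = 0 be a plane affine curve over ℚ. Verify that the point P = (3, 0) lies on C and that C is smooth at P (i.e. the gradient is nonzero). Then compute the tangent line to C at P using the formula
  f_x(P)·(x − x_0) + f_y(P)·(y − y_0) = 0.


Tangent line at P: 28*x + 12*y - 84 = 0.

Step 1: f(3, 0) = 0, so P lies on C.
Step 2: partial derivatives
  f_x(x, y) = 3*x**2 + 4*x*y - 2*y**2 - 2*y + 1, f_y(x, y) = 2*x**2 - 4*x*y - 2*x - 6*y**2 - 2*y.
  f_x(P) = 28, f_y(P) = 12 (gradient nonzero, so P is smooth).
Step 3: tangent line at P: 28·(x − 3) + 12·(y − 0) = 0.
Expanding: 28*x + 12*y - 84 = 0.


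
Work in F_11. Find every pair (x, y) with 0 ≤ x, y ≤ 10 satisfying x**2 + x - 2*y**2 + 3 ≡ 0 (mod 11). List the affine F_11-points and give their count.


Affine F_11-points: {(5, 0)}; count = 1.

For each of the 121 pairs (x, y) ∈ F_11², evaluate f(x, y) mod 11. Record the zeros.
  x = 0: [0↦3, 1↦1, 2↦6, 3↦7, 4↦4, 5↦8, 6↦8, 7↦4, 8↦7, 9↦6, 10↦1]  zeros at y ∈ ∅
  x = 1: [0↦5, 1↦3, 2↦8, 3↦9, 4↦6, 5↦10, 6↦10, 7↦6, 8↦9, 9↦8, 10↦3]  zeros at y ∈ ∅
  x = 2: [0↦9, 1↦7, 2↦1, 3↦2, 4↦10, 5↦3, 6↦3, 7↦10, 8↦2, 9↦1, 10↦7]  zeros at y ∈ ∅
  x = 3: [0↦4, 1↦2, 2↦7, 3↦8, 4↦5, 5↦9, 6↦9, 7↦5, 8↦8, 9↦7, 10↦2]  zeros at y ∈ ∅
  x = 4: [0↦1, 1↦10, 2↦4, 3↦5, 4↦2, 5↦6, 6↦6, 7↦2, 8↦5, 9↦4, 10↦10]  zeros at y ∈ ∅
  x = 5: [0↦0, 1↦9, 2↦3, 3↦4, 4↦1, 5↦5, 6↦5, 7↦1, 8↦4, 9↦3, 10↦9]  zeros at y ∈ {0}
  x = 6: [0↦1, 1↦10, 2↦4, 3↦5, 4↦2, 5↦6, 6↦6, 7↦2, 8↦5, 9↦4, 10↦10]  zeros at y ∈ ∅
  x = 7: [0↦4, 1↦2, 2↦7, 3↦8, 4↦5, 5↦9, 6↦9, 7↦5, 8↦8, 9↦7, 10↦2]  zeros at y ∈ ∅
  x = 8: [0↦9, 1↦7, 2↦1, 3↦2, 4↦10, 5↦3, 6↦3, 7↦10, 8↦2, 9↦1, 10↦7]  zeros at y ∈ ∅
  x = 9: [0↦5, 1↦3, 2↦8, 3↦9, 4↦6, 5↦10, 6↦10, 7↦6, 8↦9, 9↦8, 10↦3]  zeros at y ∈ ∅
  x = 10: [0↦3, 1↦1, 2↦6, 3↦7, 4↦4, 5↦8, 6↦8, 7↦4, 8↦7, 9↦6, 10↦1]  zeros at y ∈ ∅
Collecting zeros: affine points = {(5, 0)}.
Total count |C(F_11)_aff| = 1.


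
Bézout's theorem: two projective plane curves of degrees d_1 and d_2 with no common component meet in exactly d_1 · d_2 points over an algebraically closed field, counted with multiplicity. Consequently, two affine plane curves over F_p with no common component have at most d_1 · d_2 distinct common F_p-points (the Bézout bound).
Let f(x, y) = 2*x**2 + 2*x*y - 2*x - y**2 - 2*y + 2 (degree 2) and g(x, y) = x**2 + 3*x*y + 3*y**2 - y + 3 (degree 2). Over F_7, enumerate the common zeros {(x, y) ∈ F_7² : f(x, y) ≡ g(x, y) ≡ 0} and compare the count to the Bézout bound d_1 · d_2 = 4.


Common zeros: {(5, 0)}; count = 1; Bézout bound = 4.

deg(f) = 2, deg(g) = 2, so Bézout bound = 4.
Scan x ∈ F_7. For each x, list the y ∈ F_7 with f(x, y) ≡ 0 and those with g(x, y) ≡ 0 (mod 7); the common zeros in that column are the intersection.
  x = 0: f ≡ 0 at y ∈ ∅; g ≡ 0 at y ∈ {6}; common: ∅.
  x = 1: f ≡ 0 at y ∈ {3, 4}; g ≡ 0 at y ∈ ∅; common: ∅.
  x = 2: f ≡ 0 at y ∈ {1}; g ≡ 0 at y ∈ {0, 3}; common: ∅.
  x = 3: f ≡ 0 at y ∈ {0, 4}; g ≡ 0 at y ∈ {3, 6}; common: ∅.
  x = 4: f ≡ 0 at y ∈ {3}; g ≡ 0 at y ∈ ∅; common: ∅.
  x = 5: f ≡ 0 at y ∈ {0, 1}; g ≡ 0 at y ∈ {0}; common: {0}.
  x = 6: f ≡ 0 at y ∈ ∅; g ≡ 0 at y ∈ ∅; common: ∅.
Collecting: common zeros = {(5, 0)}, so the count is 1.
Comparison with the Bézout bound: 1 ≤ 4 = deg(f)·deg(g), as expected for curves with no common component (the affine F_7-count falls short of the bound because intersections may lie at infinity, over extension fields, or carry multiplicity).


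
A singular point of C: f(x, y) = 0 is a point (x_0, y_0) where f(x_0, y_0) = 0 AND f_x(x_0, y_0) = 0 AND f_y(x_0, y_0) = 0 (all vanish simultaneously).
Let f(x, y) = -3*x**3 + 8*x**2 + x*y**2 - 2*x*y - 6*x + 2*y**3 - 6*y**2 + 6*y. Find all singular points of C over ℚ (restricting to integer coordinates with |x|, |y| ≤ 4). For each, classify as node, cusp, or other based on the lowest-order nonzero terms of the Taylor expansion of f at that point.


Singular points: {(1, 1)}; classification: node.

Compute partial derivatives:
  f_x = -9*x**2 + 16*x + y**2 - 2*y - 6.
  f_y = 2*x*y - 2*x + 6*y**2 - 12*y + 6.
Scan x_0 ∈ {−4, ..., 4}. For each x_0, f_y(x_0, y) is a polynomial in y; find its integer roots y ∈ {−4, ..., 4}, then test f_x and f at those candidates.
  x = -4: f_y(-4, y) = 6*y**2 - 20*y + 14; vanishes at y ∈ {1}. (-4, 1): f_x = -215 ≠ 0.
  x = -3: f_y(-3, y) = 6*y**2 - 18*y + 12; vanishes at y ∈ {1, 2}. (-3, 1): f_x = -136 ≠ 0; (-3, 2): f_x = -135 ≠ 0.
  x = -2: f_y(-2, y) = 6*y**2 - 16*y + 10; vanishes at y ∈ {1}. (-2, 1): f_x = -75 ≠ 0.
  x = -1: f_y(-1, y) = 6*y**2 - 14*y + 8; vanishes at y ∈ {1}. (-1, 1): f_x = -32 ≠ 0.
  x = 0: f_y(0, y) = 6*y**2 - 12*y + 6; vanishes at y ∈ {1}. (0, 1): f_x = -7 ≠ 0.
  x = 1: f_y(1, y) = 6*y**2 - 10*y + 4; vanishes at y ∈ {1}. (1, 1): f_x = 0, f = 0 — SINGULAR.
  x = 2: f_y(2, y) = 6*y**2 - 8*y + 2; vanishes at y ∈ {1}. (2, 1): f_x = -11 ≠ 0.
  x = 3: f_y(3, y) = 6*y**2 - 6*y; vanishes at y ∈ {0, 1}. (3, 0): f_x = -39 ≠ 0; (3, 1): f_x = -40 ≠ 0.
  x = 4: f_y(4, y) = 6*y**2 - 4*y - 2; vanishes at y ∈ {1}. (4, 1): f_x = -87 ≠ 0.
Only singular point on the grid: (1, 1).
Classify: substitute x = 1 + u, y = 1 + v and expand: f = -3*u**3 - u**2 + u*v**2 + 2*v**3 + v**2.
No constant or linear terms (consistent with a singular point). Quadratic part: -u**2 + v**2. Cubic part: -3*u**3 + u*v**2 + 2*v**3.
The quadratic part v**2 - u**2 = (v − u)(v + u) splits into two distinct linear factors, so there are two distinct tangent lines y − 1 = ±(x − 1) — this is a node (ordinary double point).
Classification: node.


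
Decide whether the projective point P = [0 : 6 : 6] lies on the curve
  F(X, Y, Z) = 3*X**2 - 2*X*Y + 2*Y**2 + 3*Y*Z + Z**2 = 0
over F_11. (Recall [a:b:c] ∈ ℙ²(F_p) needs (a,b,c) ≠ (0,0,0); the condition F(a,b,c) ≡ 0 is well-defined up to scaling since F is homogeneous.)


F(0,6,6) ≡ 7 (mod 11); P is NOT on the curve.

Evaluate F(0, 6, 6) term-by-term (mod 11).
  3*X**2 ↦ 3·0·1·1 = 0
  -2*X*Y ↦ -2·0·6·1 = 0
  2*Y**2 ↦ 2·1·36·1 = 72
  3*Y*Z ↦ 3·1·6·6 = 108
  Z**2 ↦ 1·1·1·36 = 36
Sum: F(0, 6, 6) = (0) + (0) + (72) + (108) + (36) = 216.
Reducing mod 11: 216 ≡ 7 (mod 11).
Since F(a, b, c) ≡ 7 ≠ 0 (mod 11), P does NOT lie on the curve.


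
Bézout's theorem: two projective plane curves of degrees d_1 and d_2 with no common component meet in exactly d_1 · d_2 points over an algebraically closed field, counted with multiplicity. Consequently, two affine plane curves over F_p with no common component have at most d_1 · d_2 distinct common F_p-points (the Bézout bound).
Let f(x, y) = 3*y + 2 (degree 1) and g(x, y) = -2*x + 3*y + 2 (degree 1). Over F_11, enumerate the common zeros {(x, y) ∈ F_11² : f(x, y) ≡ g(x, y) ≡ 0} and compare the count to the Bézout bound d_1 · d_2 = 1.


Common zeros: {(0, 3)}; count = 1; Bézout bound = 1.

deg(f) = 1, deg(g) = 1, so Bézout bound = 1.
Scan x ∈ F_11. For each x, list the y ∈ F_11 with f(x, y) ≡ 0 and those with g(x, y) ≡ 0 (mod 11); the common zeros in that column are the intersection.
  x = 0: f ≡ 0 at y ∈ {3}; g ≡ 0 at y ∈ {3}; common: {3}.
  x = 1: f ≡ 0 at y ∈ {3}; g ≡ 0 at y ∈ {0}; common: ∅.
  x = 2: f ≡ 0 at y ∈ {3}; g ≡ 0 at y ∈ {8}; common: ∅.
  x = 3: f ≡ 0 at y ∈ {3}; g ≡ 0 at y ∈ {5}; common: ∅.
  x = 4: f ≡ 0 at y ∈ {3}; g ≡ 0 at y ∈ {2}; common: ∅.
  x = 5: f ≡ 0 at y ∈ {3}; g ≡ 0 at y ∈ {10}; common: ∅.
  x = 6: f ≡ 0 at y ∈ {3}; g ≡ 0 at y ∈ {7}; common: ∅.
  x = 7: f ≡ 0 at y ∈ {3}; g ≡ 0 at y ∈ {4}; common: ∅.
  x = 8: f ≡ 0 at y ∈ {3}; g ≡ 0 at y ∈ {1}; common: ∅.
  x = 9: f ≡ 0 at y ∈ {3}; g ≡ 0 at y ∈ {9}; common: ∅.
  x = 10: f ≡ 0 at y ∈ {3}; g ≡ 0 at y ∈ {6}; common: ∅.
Collecting: common zeros = {(0, 3)}, so the count is 1.
Comparison with the Bézout bound: 1 ≤ 1 = deg(f)·deg(g), as expected for curves with no common component (the bound is attained).


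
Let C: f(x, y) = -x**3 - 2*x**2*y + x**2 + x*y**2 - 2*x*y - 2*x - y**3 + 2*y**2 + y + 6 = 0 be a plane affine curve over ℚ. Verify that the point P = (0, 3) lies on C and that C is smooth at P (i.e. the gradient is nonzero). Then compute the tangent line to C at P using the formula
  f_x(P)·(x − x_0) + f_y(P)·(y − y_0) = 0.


Tangent line at P: x - 14*y + 42 = 0.

Step 1: f(0, 3) = 0, so P lies on C.
Step 2: partial derivatives
  f_x(x, y) = -3*x**2 - 4*x*y + 2*x + y**2 - 2*y - 2, f_y(x, y) = -2*x**2 + 2*x*y - 2*x - 3*y**2 + 4*y + 1.
  f_x(P) = 1, f_y(P) = -14 (gradient nonzero, so P is smooth).
Step 3: tangent line at P: 1·(x − 0) + -14·(y − 3) = 0.
Expanding: x - 14*y + 42 = 0.


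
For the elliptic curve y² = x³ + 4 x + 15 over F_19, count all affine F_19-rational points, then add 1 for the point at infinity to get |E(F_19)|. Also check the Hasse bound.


Affine points = {(1, 1), (1, 18), (3, 4), (3, 15), (4, 0), (7, 5), (7, 14), (9, 1), (9, 18), (12, 9), (12, 10), (15, 7), (15, 12)}; affine count = 13; |E(F_19)| = 14.

Discriminant check: Δ ∝ 4a³ + 27b² = 4·4³ + 27·15² = 4·64 + 27·225 ≡ 4 (mod 19). Nonzero ⇒ E is nonsingular.
For each x ∈ F_19, compute rhs = x³ + 4·x + 15 mod 19, then count y ∈ F_19 with y² ≡ rhs.
  x = 0: rhs = 15, matching y values: none (0 points).
  x = 1: rhs = 1, matching y values: 1, 18 (2 points).
  x = 2: rhs = 12, matching y values: none (0 points).
  x = 3: rhs = 16, matching y values: 4, 15 (2 points).
  x = 4: rhs = 0, matching y values: 0 (1 points).
  x = 5: rhs = 8, matching y values: none (0 points).
  x = 6: rhs = 8, matching y values: none (0 points).
  x = 7: rhs = 6, matching y values: 5, 14 (2 points).
  x = 8: rhs = 8, matching y values: none (0 points).
  x = 9: rhs = 1, matching y values: 1, 18 (2 points).
  x = 10: rhs = 10, matching y values: none (0 points).
  x = 11: rhs = 3, matching y values: none (0 points).
  x = 12: rhs = 5, matching y values: 9, 10 (2 points).
  x = 13: rhs = 3, matching y values: none (0 points).
  x = 14: rhs = 3, matching y values: none (0 points).
  x = 15: rhs = 11, matching y values: 7, 12 (2 points).
  x = 16: rhs = 14, matching y values: none (0 points).
  x = 17: rhs = 18, matching y values: none (0 points).
  x = 18: rhs = 10, matching y values: none (0 points).
Total affine count: 13.
Full point count |E(F_19)| = 13 + 1 = 14.
Hasse bound: |14 − (19+1)| = |-6| = 6 ≤ 2√19 ≈ 8.7178 ✓.


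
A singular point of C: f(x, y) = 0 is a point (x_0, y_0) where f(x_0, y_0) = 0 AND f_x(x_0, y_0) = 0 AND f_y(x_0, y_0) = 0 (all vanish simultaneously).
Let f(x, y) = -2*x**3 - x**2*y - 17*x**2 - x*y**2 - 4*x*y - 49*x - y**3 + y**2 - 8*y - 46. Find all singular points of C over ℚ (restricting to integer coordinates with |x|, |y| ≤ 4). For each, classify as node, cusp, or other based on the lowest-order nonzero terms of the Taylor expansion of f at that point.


Singular points: {(-3, 1)}; classification: cusp.

Compute partial derivatives:
  f_x = -6*x**2 - 2*x*y - 34*x - y**2 - 4*y - 49.
  f_y = -x**2 - 2*x*y - 4*x - 3*y**2 + 2*y - 8.
Scan x_0 ∈ {−4, ..., 4}. For each x_0, f_y(x_0, y) is a polynomial in y; find its integer roots y ∈ {−4, ..., 4}, then test f_x and f at those candidates.
  x = -4: f_y(-4, y) = -3*y**2 + 10*y - 8; vanishes at y ∈ {2}. (-4, 2): f_x = -5 ≠ 0.
  x = -3: f_y(-3, y) = -3*y**2 + 8*y - 5; vanishes at y ∈ {1}. (-3, 1): f_x = 0, f = 0 — SINGULAR.
  x = -2: f_y(-2, y) = -3*y**2 + 6*y - 4; no integer root y with |y| ≤ 4.
  x = -1: f_y(-1, y) = -3*y**2 + 4*y - 5; no integer root y with |y| ≤ 4.
  x = 0: f_y(0, y) = -3*y**2 + 2*y - 8; no integer root y with |y| ≤ 4.
  x = 1: f_y(1, y) = -3*y**2 - 13; no integer root y with |y| ≤ 4.
  x = 2: f_y(2, y) = -3*y**2 - 2*y - 20; no integer root y with |y| ≤ 4.
  x = 3: f_y(3, y) = -3*y**2 - 4*y - 29; no integer root y with |y| ≤ 4.
  x = 4: f_y(4, y) = -3*y**2 - 6*y - 40; no integer root y with |y| ≤ 4.
Only singular point on the grid: (-3, 1).
Classify: substitute x = -3 + u, y = 1 + v and expand: f = -2*u**3 - u**2*v - u*v**2 - v**3 + v**2.
No constant or linear terms (consistent with a singular point). Quadratic part: v**2. Cubic part: -2*u**3 - u**2*v - u*v**2 - v**3.
The quadratic part v**2 is a perfect square, so there is a single (double) tangent line v = 0, i.e. y = 1. Restricting the cubic part to that line (v = 0) leaves -2*u**3 ≠ 0, so f is not divisible by v and the branch is v² ≈ 2*u**3 to lowest order — this is a cusp.
Classification: cusp.


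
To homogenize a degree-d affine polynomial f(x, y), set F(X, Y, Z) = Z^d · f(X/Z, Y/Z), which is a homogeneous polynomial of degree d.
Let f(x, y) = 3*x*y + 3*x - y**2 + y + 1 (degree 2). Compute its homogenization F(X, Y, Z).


F(X, Y, Z) = 3*X*Y + 3*X*Z - Y**2 + Y*Z + Z**2

deg(f) = 2.
Substitute x = X/Z, y = Y/Z into f, then multiply by Z^2.
  monomial 3·x^1·y^1 ↦ 3·X^1·Y^1·Z^0.
  monomial 3·x^1·y^0 ↦ 3·X^1·Y^0·Z^1.
  monomial -1·x^0·y^2 ↦ -1·X^0·Y^2·Z^0.
  monomial 1·x^0·y^1 ↦ 1·X^0·Y^1·Z^1.
  monomial 1·x^0·y^0 ↦ 1·X^0·Y^0·Z^2.
Collecting: F(X, Y, Z) = 3*X*Y + 3*X*Z - Y**2 + Y*Z + Z**2.


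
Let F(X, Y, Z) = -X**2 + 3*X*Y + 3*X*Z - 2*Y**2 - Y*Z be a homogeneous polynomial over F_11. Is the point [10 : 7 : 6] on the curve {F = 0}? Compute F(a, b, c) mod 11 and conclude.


F(10,7,6) ≡ 7 (mod 11); P is NOT on the curve.

Evaluate F(10, 7, 6) term-by-term (mod 11).
  -X**2 ↦ -1·100·1·1 = -100
  3*X*Y ↦ 3·10·7·1 = 210
  3*X*Z ↦ 3·10·1·6 = 180
  -2*Y**2 ↦ -2·1·49·1 = -98
  -Y*Z ↦ -1·1·7·6 = -42
Sum: F(10, 7, 6) = (-100) + (210) + (180) + (-98) + (-42) = 150.
Reducing mod 11: 150 ≡ 7 (mod 11).
Since F(a, b, c) ≡ 7 ≠ 0 (mod 11), P does NOT lie on the curve.


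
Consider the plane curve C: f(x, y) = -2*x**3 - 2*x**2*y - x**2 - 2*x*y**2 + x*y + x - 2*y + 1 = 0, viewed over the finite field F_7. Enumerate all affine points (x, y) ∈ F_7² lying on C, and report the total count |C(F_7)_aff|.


Affine F_7-points: {(0, 4), (1, 3), (1, 6), (2, 2), (2, 3), (3, 5), (4, 2), (4, 3)}; count = 8.

For each of the 49 pairs (x, y) ∈ F_7², evaluate f(x, y) mod 7. Record the zeros.
  x = 0: [0↦1, 1↦6, 2↦4, 3↦2, 4↦0, 5↦5, 6↦3]  zeros at y ∈ {4}
  x = 1: [0↦6, 1↦1, 2↦6, 3↦0, 4↦4, 5↦4, 6↦0]  zeros at y ∈ {3, 6}
  x = 2: [0↦4, 1↦6, 2↦0, 3↦0, 4↦6, 5↦4, 6↦1]  zeros at y ∈ {2, 3}
  x = 3: [0↦4, 1↦2, 2↦2, 3↦4, 4↦1, 5↦0, 6↦1]  zeros at y ∈ {5}
  x = 4: [0↦1, 1↦5, 2↦0, 3↦0, 4↦5, 5↦1, 6↦2]  zeros at y ∈ {2, 3}
  x = 5: [0↦4, 1↦3, 2↦3, 3↦4, 4↦6, 5↦2, 6↦6]  zeros at y ∈ ∅
  x = 6: [0↦1, 1↦5, 2↦6, 3↦4, 4↦6, 5↦5, 6↦1]  zeros at y ∈ ∅
Collecting zeros: affine points = {(0, 4), (1, 3), (1, 6), (2, 2), (2, 3), (3, 5), (4, 2), (4, 3)}.
Total count |C(F_7)_aff| = 8.
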